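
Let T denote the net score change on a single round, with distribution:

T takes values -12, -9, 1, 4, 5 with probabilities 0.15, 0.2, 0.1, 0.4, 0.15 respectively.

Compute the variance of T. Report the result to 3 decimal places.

E[T] = (-12)(0.15) + (-9)(0.2) + (1)(0.1) + (4)(0.4) + (5)(0.15) = -1.15
E[T²] = (-12)²(0.15) + (-9)²(0.2) + (1)²(0.1) + (4)²(0.4) + (5)²(0.15) = 48.05
var(T) = E[T²] − (E[T])² = 48.05 − (-1.15)² = 46.7275

46.728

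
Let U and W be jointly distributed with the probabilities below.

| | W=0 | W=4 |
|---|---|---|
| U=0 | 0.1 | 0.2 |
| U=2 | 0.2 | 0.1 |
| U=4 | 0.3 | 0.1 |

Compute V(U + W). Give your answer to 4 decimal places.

E[U] = 2.2,  E[W] = 1.6,  E[UW] = 2.4
V(U) = 7.6 − (2.2)² = 2.76;  V(W) = 6.4 − (1.6)² = 3.84
Cov(U,W) = 2.4 − (2.2)(1.6) = -1.12
V(U + W) = (1)²·2.76 + (1)²·3.84 + 2·(1)·(1)·-1.12 = 4.36

4.3600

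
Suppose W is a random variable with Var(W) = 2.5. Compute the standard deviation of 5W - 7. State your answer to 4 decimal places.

7.9057

Var(5W - 7) = (5)²·2.5 = 62.5
SD(5W - 7) = √62.5 ≈ 7.9057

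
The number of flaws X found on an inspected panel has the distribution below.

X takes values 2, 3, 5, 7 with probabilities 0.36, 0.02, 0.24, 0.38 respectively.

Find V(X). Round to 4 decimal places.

4.7104

E[X] = (2)(0.36) + (3)(0.02) + (5)(0.24) + (7)(0.38) = 4.64
E[X²] = (2)²(0.36) + (3)²(0.02) + (5)²(0.24) + (7)²(0.38) = 26.24
V(X) = E[X²] − (E[X])² = 26.24 − (4.64)² = 4.7104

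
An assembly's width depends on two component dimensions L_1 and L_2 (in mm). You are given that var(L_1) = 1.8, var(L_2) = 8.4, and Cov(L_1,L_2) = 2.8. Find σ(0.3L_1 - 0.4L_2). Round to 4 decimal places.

0.9132

var(0.3L_1 - 0.4L_2) = (0.3)²·var(L_1) + (-0.4)²·var(L_2) + 2·(0.3)·(-0.4)·Cov(L_1,L_2)
= 0.09·1.8 + 0.16·8.4 + -0.24·2.8 = 0.834
σ(0.3L_1 - 0.4L_2) = √0.834 ≈ 0.9132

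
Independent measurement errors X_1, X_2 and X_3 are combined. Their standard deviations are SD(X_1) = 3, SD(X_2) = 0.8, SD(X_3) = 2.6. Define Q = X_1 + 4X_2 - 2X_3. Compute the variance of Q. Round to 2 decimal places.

var(X_1) = 9, var(X_2) = 0.64, var(X_3) = 6.76
By independence, var(Q) = (1)²var(X_1) + (4)²var(X_2) + (-2)²var(X_3)
= (1)²·9 + (4)²·0.64 + (-2)²·6.76 = 46.28

46.28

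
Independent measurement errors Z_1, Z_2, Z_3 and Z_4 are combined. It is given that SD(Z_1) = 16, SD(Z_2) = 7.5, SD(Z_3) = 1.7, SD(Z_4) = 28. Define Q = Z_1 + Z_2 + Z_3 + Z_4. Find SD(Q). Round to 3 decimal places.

33.153

Var(Z_1) = 256, Var(Z_2) = 56.25, Var(Z_3) = 2.89, Var(Z_4) = 784
By independence, Var(Q) = (1)²Var(Z_1) + (1)²Var(Z_2) + (1)²Var(Z_3) + (1)²Var(Z_4)
= (1)²·256 + (1)²·56.25 + (1)²·2.89 + (1)²·784 = 1099.14
SD(Q) = √1099.14 ≈ 33.153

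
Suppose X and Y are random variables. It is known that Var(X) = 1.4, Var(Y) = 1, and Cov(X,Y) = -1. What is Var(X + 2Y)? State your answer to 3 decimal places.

1.400

Var(X + 2Y) = (1)²·Var(X) + (2)²·Var(Y) + 2·(1)·(2)·Cov(X,Y)
= 1·1.4 + 4·1 + 4·-1 = 1.4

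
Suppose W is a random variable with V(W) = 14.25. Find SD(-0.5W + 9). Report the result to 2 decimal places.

1.89

V(-0.5W + 9) = (-0.5)²·14.25 = 3.5625
SD(-0.5W + 9) = √3.5625 ≈ 1.89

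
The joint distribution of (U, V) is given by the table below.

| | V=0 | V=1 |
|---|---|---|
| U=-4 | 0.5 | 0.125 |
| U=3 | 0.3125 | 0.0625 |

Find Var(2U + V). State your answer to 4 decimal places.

E[U] = -1.375,  E[V] = 0.1875,  E[UV] = -0.3125
Var(U) = 13.375 − (-1.375)² = 11.484375;  Var(V) = 0.1875 − (0.1875)² = 0.15234375
Cov(U,V) = -0.3125 − (-1.375)(0.1875) = -0.0546875
Var(2U + V) = (2)²·11.484375 + (1)²·0.15234375 + 2·(2)·(1)·-0.0546875 = 45.87109375

45.8711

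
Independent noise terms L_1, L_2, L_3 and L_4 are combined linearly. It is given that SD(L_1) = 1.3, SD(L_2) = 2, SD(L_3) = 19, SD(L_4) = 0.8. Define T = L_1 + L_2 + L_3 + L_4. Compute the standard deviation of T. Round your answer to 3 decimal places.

Var(L_1) = 1.69, Var(L_2) = 4, Var(L_3) = 361, Var(L_4) = 0.64
By independence, Var(T) = (1)²Var(L_1) + (1)²Var(L_2) + (1)²Var(L_3) + (1)²Var(L_4)
= (1)²·1.69 + (1)²·4 + (1)²·361 + (1)²·0.64 = 367.33
SD(T) = √367.33 ≈ 19.166

19.166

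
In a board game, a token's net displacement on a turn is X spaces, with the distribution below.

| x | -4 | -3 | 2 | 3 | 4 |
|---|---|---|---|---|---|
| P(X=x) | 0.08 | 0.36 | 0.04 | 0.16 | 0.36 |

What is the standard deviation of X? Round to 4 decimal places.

E[X] = (-4)(0.08) + (-3)(0.36) + (2)(0.04) + (3)(0.16) + (4)(0.36) = 0.6
E[X²] = (-4)²(0.08) + (-3)²(0.36) + (2)²(0.04) + (3)²(0.16) + (4)²(0.36) = 11.88
V(X) = E[X²] − (E[X])² = 11.88 − (0.6)² = 11.52
SD(X) = √11.52 ≈ 3.3941

3.3941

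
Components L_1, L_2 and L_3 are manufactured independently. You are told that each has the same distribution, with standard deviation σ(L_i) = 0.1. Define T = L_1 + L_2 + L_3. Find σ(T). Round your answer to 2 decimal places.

V(L_i) = (0.1)² = 0.01
By independence, V(T) = (1)²V(L_1) + (1)²V(L_2) + (1)²V(L_3)
= (1)²·0.01 + (1)²·0.01 + (1)²·0.01 = 0.03
σ(T) = √0.03 ≈ 0.17

0.17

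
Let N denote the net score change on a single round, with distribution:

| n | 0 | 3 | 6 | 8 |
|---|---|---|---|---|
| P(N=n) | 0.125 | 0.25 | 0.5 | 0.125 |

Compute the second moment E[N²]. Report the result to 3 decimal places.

28.250

E[N²] = (0)²(0.125) + (3)²(0.25) + (6)²(0.5) + (8)²(0.125) = 28.25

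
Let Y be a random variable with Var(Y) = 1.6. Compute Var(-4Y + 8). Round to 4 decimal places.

Var(-4Y + 8) = (-4)²·Var(Y) = 16·1.6 = 25.6

25.6000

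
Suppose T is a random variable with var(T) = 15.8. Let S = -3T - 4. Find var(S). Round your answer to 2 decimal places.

var(-3T - 4) = (-3)²·var(T) = 9·15.8 = 142.2

142.20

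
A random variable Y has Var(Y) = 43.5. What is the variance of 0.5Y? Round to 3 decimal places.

Var(0.5Y) = (0.5)²·Var(Y) = 0.25·43.5 = 10.875

10.875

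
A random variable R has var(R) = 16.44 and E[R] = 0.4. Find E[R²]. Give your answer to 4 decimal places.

E[R²] = var(R) + (E[R])² = 16.44 + (0.4)² = 16.6

16.6000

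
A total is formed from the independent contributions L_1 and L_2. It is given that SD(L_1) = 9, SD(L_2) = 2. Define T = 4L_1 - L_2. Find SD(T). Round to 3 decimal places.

36.056

Var(L_1) = 81, Var(L_2) = 4
By independence, Var(T) = (4)²Var(L_1) + (-1)²Var(L_2)
= (4)²·81 + (-1)²·4 = 1300
SD(T) = √1300 ≈ 36.056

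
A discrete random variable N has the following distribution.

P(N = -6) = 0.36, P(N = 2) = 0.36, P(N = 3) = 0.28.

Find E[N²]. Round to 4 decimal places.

E[N²] = (-6)²(0.36) + (2)²(0.36) + (3)²(0.28) = 16.92

16.9200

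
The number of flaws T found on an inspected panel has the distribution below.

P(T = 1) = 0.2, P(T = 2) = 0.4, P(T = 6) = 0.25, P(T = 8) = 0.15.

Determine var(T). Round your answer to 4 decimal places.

E[T] = (1)(0.2) + (2)(0.4) + (6)(0.25) + (8)(0.15) = 3.7
E[T²] = (1)²(0.2) + (2)²(0.4) + (6)²(0.25) + (8)²(0.15) = 20.4
var(T) = E[T²] − (E[T])² = 20.4 − (3.7)² = 6.71

6.7100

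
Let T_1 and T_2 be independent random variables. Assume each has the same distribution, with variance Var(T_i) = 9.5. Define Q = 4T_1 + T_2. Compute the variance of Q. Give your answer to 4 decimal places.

161.5000

By independence, Var(Q) = (4)²Var(T_1) + (1)²Var(T_2)
= (4)²·9.5 + (1)²·9.5 = 161.5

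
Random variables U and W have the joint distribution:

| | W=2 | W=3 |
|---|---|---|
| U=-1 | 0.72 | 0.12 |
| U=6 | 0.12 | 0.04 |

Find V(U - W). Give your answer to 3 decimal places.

E[U] = 0.12,  E[W] = 2.16,  E[UW] = 0.36
V(U) = 6.6 − (0.12)² = 6.5856;  V(W) = 4.8 − (2.16)² = 0.1344
cov(U,W) = 0.36 − (0.12)(2.16) = 0.1008
V(U - W) = (1)²·6.5856 + (-1)²·0.1344 + 2·(1)·(-1)·0.1008 = 6.5184

6.518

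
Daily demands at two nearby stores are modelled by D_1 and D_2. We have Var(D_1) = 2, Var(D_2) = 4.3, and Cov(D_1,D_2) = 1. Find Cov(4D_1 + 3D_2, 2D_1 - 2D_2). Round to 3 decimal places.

Cov(4D_1 + 3D_2, 2D_1 - 2D_2) = (4)(2)Var(D_1) + (3)(-2)Var(D_2) + [(4)(-2) + (3)(2)]Cov(D_1,D_2)
= 8·2 + -6·4.3 + -2·1 = -11.8

-11.800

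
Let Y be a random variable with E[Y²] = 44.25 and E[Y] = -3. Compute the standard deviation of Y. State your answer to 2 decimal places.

5.94

var(Y) = 44.25 − (-3)² = 35.25
sd(Y) = √35.25 ≈ 5.94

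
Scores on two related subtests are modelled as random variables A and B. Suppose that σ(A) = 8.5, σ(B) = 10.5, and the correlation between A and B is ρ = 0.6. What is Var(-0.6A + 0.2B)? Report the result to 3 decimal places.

17.568

Var(A) = (8.5)² = 72.25;  Var(B) = (10.5)² = 110.25
Cov(A,B) = ρ·σ(A)·σ(B) = 0.6·8.5·10.5 = 53.55
Var(-0.6A + 0.2B) = (-0.6)²·Var(A) + (0.2)²·Var(B) + 2·(-0.6)·(0.2)·Cov(A,B)
= 0.36·72.25 + 0.04·110.25 + -0.24·53.55 = 17.568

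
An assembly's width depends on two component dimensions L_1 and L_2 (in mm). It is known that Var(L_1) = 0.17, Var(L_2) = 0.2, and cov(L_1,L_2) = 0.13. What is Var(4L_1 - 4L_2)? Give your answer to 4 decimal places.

1.7600

Var(4L_1 - 4L_2) = (4)²·Var(L_1) + (-4)²·Var(L_2) + 2·(4)·(-4)·cov(L_1,L_2)
= 16·0.17 + 16·0.2 + -32·0.13 = 1.76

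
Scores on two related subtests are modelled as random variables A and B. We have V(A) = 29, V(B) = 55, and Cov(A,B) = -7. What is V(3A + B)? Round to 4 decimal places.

274.0000

V(3A + B) = (3)²·V(A) + (1)²·V(B) + 2·(3)·(1)·Cov(A,B)
= 9·29 + 1·55 + 6·-7 = 274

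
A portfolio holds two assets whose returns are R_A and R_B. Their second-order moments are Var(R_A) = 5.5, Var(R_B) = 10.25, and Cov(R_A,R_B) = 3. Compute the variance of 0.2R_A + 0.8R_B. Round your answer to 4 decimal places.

Var(0.2R_A + 0.8R_B) = (0.2)²·Var(R_A) + (0.8)²·Var(R_B) + 2·(0.2)·(0.8)·Cov(R_A,R_B)
= 0.04·5.5 + 0.64·10.25 + 0.32·3 = 7.74

7.7400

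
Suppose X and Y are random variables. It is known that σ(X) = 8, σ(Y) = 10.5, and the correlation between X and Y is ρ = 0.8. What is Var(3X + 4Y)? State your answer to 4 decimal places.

3952.8000

Var(X) = (8)² = 64;  Var(Y) = (10.5)² = 110.25
Cov(X,Y) = ρ·σ(X)·σ(Y) = 0.8·8·10.5 = 67.2
Var(3X + 4Y) = (3)²·Var(X) + (4)²·Var(Y) + 2·(3)·(4)·Cov(X,Y)
= 9·64 + 16·110.25 + 24·67.2 = 3952.8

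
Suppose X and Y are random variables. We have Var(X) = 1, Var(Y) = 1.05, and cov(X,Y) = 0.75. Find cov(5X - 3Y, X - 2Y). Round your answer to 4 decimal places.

1.5500

cov(5X - 3Y, X - 2Y) = (5)(1)Var(X) + (-3)(-2)Var(Y) + [(5)(-2) + (-3)(1)]cov(X,Y)
= 5·1 + 6·1.05 + -13·0.75 = 1.55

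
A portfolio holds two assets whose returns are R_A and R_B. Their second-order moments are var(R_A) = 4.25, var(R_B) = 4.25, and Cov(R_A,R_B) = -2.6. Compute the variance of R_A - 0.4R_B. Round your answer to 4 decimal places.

var(R_A - 0.4R_B) = (1)²·var(R_A) + (-0.4)²·var(R_B) + 2·(1)·(-0.4)·Cov(R_A,R_B)
= 1·4.25 + 0.16·4.25 + -0.8·-2.6 = 7.01

7.0100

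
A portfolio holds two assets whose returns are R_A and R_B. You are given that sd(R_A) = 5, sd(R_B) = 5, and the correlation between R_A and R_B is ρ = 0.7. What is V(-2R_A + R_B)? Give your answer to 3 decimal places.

V(R_A) = (5)² = 25;  V(R_B) = (5)² = 25
Cov(R_A,R_B) = ρ·sd(R_A)·sd(R_B) = 0.7·5·5 = 17.5
V(-2R_A + R_B) = (-2)²·V(R_A) + (1)²·V(R_B) + 2·(-2)·(1)·Cov(R_A,R_B)
= 4·25 + 1·25 + -4·17.5 = 55

55.000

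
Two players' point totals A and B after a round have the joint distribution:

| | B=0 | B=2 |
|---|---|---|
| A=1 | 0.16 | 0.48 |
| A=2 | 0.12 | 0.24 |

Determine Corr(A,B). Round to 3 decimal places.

-0.089

E[A] = 1.36,  E[B] = 1.44
E[AB] = 1.92
Cov(A,B) = E[AB] − E[A]E[B] = 1.92 − (1.36)(1.44) = -0.0384
Var(A) = 0.2304,  Var(B) = 0.8064
ρ = -0.0384 / √(0.2304·0.8064) ≈ -0.089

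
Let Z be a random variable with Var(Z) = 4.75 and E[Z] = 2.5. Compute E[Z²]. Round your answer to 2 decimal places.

11.00

E[Z²] = Var(Z) + (E[Z])² = 4.75 + (2.5)² = 11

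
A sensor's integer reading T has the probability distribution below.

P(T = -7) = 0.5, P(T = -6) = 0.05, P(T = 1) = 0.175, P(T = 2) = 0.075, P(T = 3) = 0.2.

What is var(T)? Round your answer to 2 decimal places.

E[T] = (-7)(0.5) + (-6)(0.05) + (1)(0.175) + (2)(0.075) + (3)(0.2) = -2.875
E[T²] = (-7)²(0.5) + (-6)²(0.05) + (1)²(0.175) + (2)²(0.075) + (3)²(0.2) = 28.575
var(T) = E[T²] − (E[T])² = 28.575 − (-2.875)² = 20.309375

20.31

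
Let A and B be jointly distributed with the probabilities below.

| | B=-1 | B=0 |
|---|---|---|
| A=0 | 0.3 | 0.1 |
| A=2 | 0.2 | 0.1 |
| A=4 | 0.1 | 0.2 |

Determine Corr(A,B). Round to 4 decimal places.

E[A] = 1.8,  E[B] = -0.6
E[AB] = -0.8
cov(A,B) = E[AB] − E[A]E[B] = -0.8 − (1.8)(-0.6) = 0.28
Var(A) = 2.76,  Var(B) = 0.24
ρ = 0.28 / √(2.76·0.24) ≈ 0.3440

0.3440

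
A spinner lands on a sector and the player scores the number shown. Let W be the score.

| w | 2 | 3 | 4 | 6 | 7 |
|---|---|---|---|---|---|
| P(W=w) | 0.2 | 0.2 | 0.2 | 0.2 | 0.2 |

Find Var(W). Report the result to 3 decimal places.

3.440

E[W] = (2)(0.2) + (3)(0.2) + (4)(0.2) + (6)(0.2) + (7)(0.2) = 4.4
E[W²] = (2)²(0.2) + (3)²(0.2) + (4)²(0.2) + (6)²(0.2) + (7)²(0.2) = 22.8
Var(W) = E[W²] − (E[W])² = 22.8 − (4.4)² = 3.44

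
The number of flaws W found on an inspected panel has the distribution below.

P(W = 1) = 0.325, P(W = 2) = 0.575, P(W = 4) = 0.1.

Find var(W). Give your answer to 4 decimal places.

E[W] = (1)(0.325) + (2)(0.575) + (4)(0.1) = 1.875
E[W²] = (1)²(0.325) + (2)²(0.575) + (4)²(0.1) = 4.225
var(W) = E[W²] − (E[W])² = 4.225 − (1.875)² = 0.709375

0.7094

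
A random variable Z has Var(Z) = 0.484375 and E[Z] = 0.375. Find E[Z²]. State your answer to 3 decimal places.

0.625

E[Z²] = Var(Z) + (E[Z])² = 0.484375 + (0.375)² = 0.625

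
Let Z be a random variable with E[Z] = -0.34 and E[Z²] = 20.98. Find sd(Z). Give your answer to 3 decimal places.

4.568

Var(Z) = 20.98 − (-0.34)² = 20.8644
sd(Z) = √20.8644 ≈ 4.568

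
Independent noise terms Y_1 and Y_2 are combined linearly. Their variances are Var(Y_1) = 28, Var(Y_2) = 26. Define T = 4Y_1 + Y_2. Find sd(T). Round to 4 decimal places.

By independence, Var(T) = (4)²Var(Y_1) + (1)²Var(Y_2)
= (4)²·28 + (1)²·26 = 474
sd(T) = √474 ≈ 21.7715

21.7715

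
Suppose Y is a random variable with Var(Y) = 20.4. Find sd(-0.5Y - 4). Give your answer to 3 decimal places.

2.258

Var(-0.5Y - 4) = (-0.5)²·20.4 = 5.1
sd(-0.5Y - 4) = √5.1 ≈ 2.258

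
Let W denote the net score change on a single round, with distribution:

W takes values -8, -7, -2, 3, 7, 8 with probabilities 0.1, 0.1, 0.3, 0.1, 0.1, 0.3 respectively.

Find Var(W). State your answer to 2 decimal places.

35.81

E[W] = (-8)(0.1) + (-7)(0.1) + (-2)(0.3) + (3)(0.1) + (7)(0.1) + (8)(0.3) = 1.3
E[W²] = (-8)²(0.1) + (-7)²(0.1) + (-2)²(0.3) + (3)²(0.1) + (7)²(0.1) + (8)²(0.3) = 37.5
Var(W) = E[W²] − (E[W])² = 37.5 − (1.3)² = 35.81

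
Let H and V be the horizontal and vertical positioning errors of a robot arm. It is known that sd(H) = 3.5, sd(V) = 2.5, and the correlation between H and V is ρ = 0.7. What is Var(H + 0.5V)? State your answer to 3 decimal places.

19.938

Var(H) = (3.5)² = 12.25;  Var(V) = (2.5)² = 6.25
Cov(H,V) = ρ·sd(H)·sd(V) = 0.7·3.5·2.5 = 6.125
Var(H + 0.5V) = (1)²·Var(H) + (0.5)²·Var(V) + 2·(1)·(0.5)·Cov(H,V)
= 1·12.25 + 0.25·6.25 + 1·6.125 = 19.9375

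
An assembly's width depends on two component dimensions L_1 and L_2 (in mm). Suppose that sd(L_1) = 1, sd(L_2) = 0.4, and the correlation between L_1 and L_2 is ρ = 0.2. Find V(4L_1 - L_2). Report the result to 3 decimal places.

V(L_1) = (1)² = 1;  V(L_2) = (0.4)² = 0.16
Cov(L_1,L_2) = ρ·sd(L_1)·sd(L_2) = 0.2·1·0.4 = 0.08
V(4L_1 - L_2) = (4)²·V(L_1) + (-1)²·V(L_2) + 2·(4)·(-1)·Cov(L_1,L_2)
= 16·1 + 1·0.16 + -8·0.08 = 15.52

15.520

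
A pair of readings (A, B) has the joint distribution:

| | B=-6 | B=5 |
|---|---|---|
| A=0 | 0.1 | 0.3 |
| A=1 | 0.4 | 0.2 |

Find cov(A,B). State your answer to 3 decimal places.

E[A] = 0.6,  E[B] = -0.5
E[AB] = -1.4
cov(A,B) = E[AB] − E[A]E[B] = -1.4 − (0.6)(-0.5) = -1.1

-1.100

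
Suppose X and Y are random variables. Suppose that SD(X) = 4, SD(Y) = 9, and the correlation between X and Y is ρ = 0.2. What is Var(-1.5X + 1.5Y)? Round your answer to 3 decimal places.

185.850

Var(X) = (4)² = 16;  Var(Y) = (9)² = 81
Cov(X,Y) = ρ·SD(X)·SD(Y) = 0.2·4·9 = 7.2
Var(-1.5X + 1.5Y) = (-1.5)²·Var(X) + (1.5)²·Var(Y) + 2·(-1.5)·(1.5)·Cov(X,Y)
= 2.25·16 + 2.25·81 + -4.5·7.2 = 185.85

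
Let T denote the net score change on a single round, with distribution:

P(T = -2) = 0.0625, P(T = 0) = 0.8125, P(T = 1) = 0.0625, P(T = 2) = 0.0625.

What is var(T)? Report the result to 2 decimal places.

E[T] = (-2)(0.0625) + (0)(0.8125) + (1)(0.0625) + (2)(0.0625) = 0.0625
E[T²] = (-2)²(0.0625) + (0)²(0.8125) + (1)²(0.0625) + (2)²(0.0625) = 0.5625
var(T) = E[T²] − (E[T])² = 0.5625 − (0.0625)² = 0.55859375

0.56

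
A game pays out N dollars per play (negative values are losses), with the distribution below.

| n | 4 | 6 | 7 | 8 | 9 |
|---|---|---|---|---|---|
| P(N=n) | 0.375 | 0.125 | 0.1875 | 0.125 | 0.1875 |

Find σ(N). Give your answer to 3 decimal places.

1.953

E[N] = (4)(0.375) + (6)(0.125) + (7)(0.1875) + (8)(0.125) + (9)(0.1875) = 6.25
E[N²] = (4)²(0.375) + (6)²(0.125) + (7)²(0.1875) + (8)²(0.125) + (9)²(0.1875) = 42.875
Var(N) = E[N²] − (E[N])² = 42.875 − (6.25)² = 3.8125
σ(N) = √3.8125 ≈ 1.953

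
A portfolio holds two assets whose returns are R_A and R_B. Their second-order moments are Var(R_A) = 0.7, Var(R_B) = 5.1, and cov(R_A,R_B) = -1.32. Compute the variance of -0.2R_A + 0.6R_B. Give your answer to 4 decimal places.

2.1808

Var(-0.2R_A + 0.6R_B) = (-0.2)²·Var(R_A) + (0.6)²·Var(R_B) + 2·(-0.2)·(0.6)·cov(R_A,R_B)
= 0.04·0.7 + 0.36·5.1 + -0.24·-1.32 = 2.1808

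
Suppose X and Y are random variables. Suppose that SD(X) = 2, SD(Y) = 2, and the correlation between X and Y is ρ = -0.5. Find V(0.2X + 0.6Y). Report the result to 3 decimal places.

V(X) = (2)² = 4;  V(Y) = (2)² = 4
Cov(X,Y) = ρ·SD(X)·SD(Y) = -0.5·2·2 = -2
V(0.2X + 0.6Y) = (0.2)²·V(X) + (0.6)²·V(Y) + 2·(0.2)·(0.6)·Cov(X,Y)
= 0.04·4 + 0.36·4 + 0.24·-2 = 1.12

1.120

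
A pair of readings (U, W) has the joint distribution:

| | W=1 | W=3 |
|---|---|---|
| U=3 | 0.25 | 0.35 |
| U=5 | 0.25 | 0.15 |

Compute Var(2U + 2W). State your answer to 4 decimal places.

E[U] = 3.8,  E[W] = 2,  E[UW] = 7.4
Var(U) = 15.4 − (3.8)² = 0.96;  Var(W) = 5 − (2)² = 1
cov(U,W) = 7.4 − (3.8)(2) = -0.2
Var(2U + 2W) = (2)²·0.96 + (2)²·1 + 2·(2)·(2)·-0.2 = 6.24

6.2400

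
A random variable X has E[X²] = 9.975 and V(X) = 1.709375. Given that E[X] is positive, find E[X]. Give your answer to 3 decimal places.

(E[X])² = E[X²] − V(X) = 9.975 − 1.709375 = 8.265625
E[X] = √8.265625 = 2.875

2.875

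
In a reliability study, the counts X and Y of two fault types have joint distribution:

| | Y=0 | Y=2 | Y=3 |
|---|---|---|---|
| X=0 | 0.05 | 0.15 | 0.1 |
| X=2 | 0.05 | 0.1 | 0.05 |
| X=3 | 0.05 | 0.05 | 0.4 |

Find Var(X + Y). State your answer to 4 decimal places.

E[X] = 1.9,  E[Y] = 2.25,  E[XY] = 4.6
Var(X) = 5.3 − (1.9)² = 1.69;  Var(Y) = 6.15 − (2.25)² = 1.0875
Cov(X,Y) = 4.6 − (1.9)(2.25) = 0.325
Var(X + Y) = (1)²·1.69 + (1)²·1.0875 + 2·(1)·(1)·0.325 = 3.4275

3.4275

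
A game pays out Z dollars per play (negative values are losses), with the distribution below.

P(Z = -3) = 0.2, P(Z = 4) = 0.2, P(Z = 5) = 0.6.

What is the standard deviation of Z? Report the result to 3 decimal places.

E[Z] = (-3)(0.2) + (4)(0.2) + (5)(0.6) = 3.2
E[Z²] = (-3)²(0.2) + (4)²(0.2) + (5)²(0.6) = 20
Var(Z) = E[Z²] − (E[Z])² = 20 − (3.2)² = 9.76
σ(Z) = √9.76 ≈ 3.124

3.124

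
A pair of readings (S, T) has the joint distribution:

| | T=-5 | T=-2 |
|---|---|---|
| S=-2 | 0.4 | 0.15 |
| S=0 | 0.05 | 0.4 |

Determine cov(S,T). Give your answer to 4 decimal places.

0.9150

E[S] = -1.1,  E[T] = -3.35
E[ST] = 4.6
cov(S,T) = E[ST] − E[S]E[T] = 4.6 − (-1.1)(-3.35) = 0.915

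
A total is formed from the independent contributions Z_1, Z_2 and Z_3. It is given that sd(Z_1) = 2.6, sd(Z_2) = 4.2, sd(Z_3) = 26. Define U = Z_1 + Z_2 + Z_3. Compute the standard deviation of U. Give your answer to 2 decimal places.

Var(Z_1) = 6.76, Var(Z_2) = 17.64, Var(Z_3) = 676
By independence, Var(U) = (1)²Var(Z_1) + (1)²Var(Z_2) + (1)²Var(Z_3)
= (1)²·6.76 + (1)²·17.64 + (1)²·676 = 700.4
sd(U) = √700.4 ≈ 26.47

26.47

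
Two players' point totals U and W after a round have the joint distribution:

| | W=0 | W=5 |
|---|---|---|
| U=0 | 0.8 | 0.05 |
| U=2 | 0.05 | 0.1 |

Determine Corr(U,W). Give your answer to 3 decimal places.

E[U] = 0.3,  E[W] = 0.75
E[UW] = 1
Cov(U,W) = E[UW] − E[U]E[W] = 1 − (0.3)(0.75) = 0.775
var(U) = 0.51,  var(W) = 3.1875
ρ = 0.775 / √(0.51·3.1875) ≈ 0.608

0.608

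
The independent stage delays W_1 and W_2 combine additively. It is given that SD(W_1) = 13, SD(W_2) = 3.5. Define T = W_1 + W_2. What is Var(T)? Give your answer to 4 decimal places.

181.2500

Var(W_1) = 169, Var(W_2) = 12.25
By independence, Var(T) = (1)²Var(W_1) + (1)²Var(W_2)
= (1)²·169 + (1)²·12.25 = 181.25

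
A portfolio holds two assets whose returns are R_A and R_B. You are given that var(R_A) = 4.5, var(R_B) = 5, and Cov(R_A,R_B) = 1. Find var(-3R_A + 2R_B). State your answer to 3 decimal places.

48.500

var(-3R_A + 2R_B) = (-3)²·var(R_A) + (2)²·var(R_B) + 2·(-3)·(2)·Cov(R_A,R_B)
= 9·4.5 + 4·5 + -12·1 = 48.5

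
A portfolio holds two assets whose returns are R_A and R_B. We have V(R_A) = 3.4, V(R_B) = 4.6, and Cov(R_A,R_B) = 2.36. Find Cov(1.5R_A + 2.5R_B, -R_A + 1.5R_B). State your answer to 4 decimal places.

11.5600

Cov(1.5R_A + 2.5R_B, -R_A + 1.5R_B) = (1.5)(-1)V(R_A) + (2.5)(1.5)V(R_B) + [(1.5)(1.5) + (2.5)(-1)]Cov(R_A,R_B)
= -1.5·3.4 + 3.75·4.6 + -0.25·2.36 = 11.56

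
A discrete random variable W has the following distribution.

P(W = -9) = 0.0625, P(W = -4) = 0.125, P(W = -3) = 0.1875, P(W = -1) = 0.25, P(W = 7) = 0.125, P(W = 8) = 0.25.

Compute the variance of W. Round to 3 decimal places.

E[W] = (-9)(0.0625) + (-4)(0.125) + (-3)(0.1875) + (-1)(0.25) + (7)(0.125) + (8)(0.25) = 1
E[W²] = (-9)²(0.0625) + (-4)²(0.125) + (-3)²(0.1875) + (-1)²(0.25) + (7)²(0.125) + (8)²(0.25) = 31.125
var(W) = E[W²] − (E[W])² = 31.125 − (1)² = 30.125

30.125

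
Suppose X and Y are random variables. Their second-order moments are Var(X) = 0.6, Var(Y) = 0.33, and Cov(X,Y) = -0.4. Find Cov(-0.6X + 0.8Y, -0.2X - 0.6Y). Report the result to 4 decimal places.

-0.1664

Cov(-0.6X + 0.8Y, -0.2X - 0.6Y) = (-0.6)(-0.2)Var(X) + (0.8)(-0.6)Var(Y) + [(-0.6)(-0.6) + (0.8)(-0.2)]Cov(X,Y)
= 0.12·0.6 + -0.48·0.33 + 0.2·-0.4 = -0.1664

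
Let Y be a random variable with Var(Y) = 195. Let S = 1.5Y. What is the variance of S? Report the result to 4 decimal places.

Var(1.5Y) = (1.5)²·Var(Y) = 2.25·195 = 438.75

438.7500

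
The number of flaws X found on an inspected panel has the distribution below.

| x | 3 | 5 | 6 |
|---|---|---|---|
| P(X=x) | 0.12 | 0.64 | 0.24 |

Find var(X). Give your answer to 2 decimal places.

E[X] = (3)(0.12) + (5)(0.64) + (6)(0.24) = 5
E[X²] = (3)²(0.12) + (5)²(0.64) + (6)²(0.24) = 25.72
var(X) = E[X²] − (E[X])² = 25.72 − (5)² = 0.72

0.72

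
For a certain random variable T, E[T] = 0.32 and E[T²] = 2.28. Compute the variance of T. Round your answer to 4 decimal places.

2.1776

V(T) = 2.28 − (0.32)² = 2.1776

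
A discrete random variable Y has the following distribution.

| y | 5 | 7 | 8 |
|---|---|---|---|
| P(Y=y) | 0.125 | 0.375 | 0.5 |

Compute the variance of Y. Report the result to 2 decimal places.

0.94

E[Y] = (5)(0.125) + (7)(0.375) + (8)(0.5) = 7.25
E[Y²] = (5)²(0.125) + (7)²(0.375) + (8)²(0.5) = 53.5
Var(Y) = E[Y²] − (E[Y])² = 53.5 − (7.25)² = 0.9375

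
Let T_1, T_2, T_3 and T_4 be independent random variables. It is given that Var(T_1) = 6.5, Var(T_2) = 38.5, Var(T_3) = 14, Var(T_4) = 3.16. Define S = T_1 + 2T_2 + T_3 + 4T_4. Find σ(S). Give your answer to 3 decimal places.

15.002

By independence, Var(S) = (1)²Var(T_1) + (2)²Var(T_2) + (1)²Var(T_3) + (4)²Var(T_4)
= (1)²·6.5 + (2)²·38.5 + (1)²·14 + (4)²·3.16 = 225.06
σ(S) = √225.06 ≈ 15.002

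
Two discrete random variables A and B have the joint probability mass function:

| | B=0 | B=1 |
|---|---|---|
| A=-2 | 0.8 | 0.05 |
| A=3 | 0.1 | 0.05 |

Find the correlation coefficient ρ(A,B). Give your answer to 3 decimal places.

E[A] = -1.25,  E[B] = 0.1
E[AB] = 0.05
Cov(A,B) = E[AB] − E[A]E[B] = 0.05 − (-1.25)(0.1) = 0.175
V(A) = 3.1875,  V(B) = 0.09
ρ = 0.175 / √(3.1875·0.09) ≈ 0.327

0.327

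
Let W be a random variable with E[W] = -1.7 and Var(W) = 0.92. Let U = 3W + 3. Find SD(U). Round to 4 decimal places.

2.8775

Var(3W + 3) = (3)²·0.92 = 8.28
SD(U) = √8.28 ≈ 2.8775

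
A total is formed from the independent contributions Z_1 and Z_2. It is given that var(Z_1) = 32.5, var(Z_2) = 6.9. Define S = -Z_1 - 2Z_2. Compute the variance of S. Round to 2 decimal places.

By independence, var(S) = (-1)²var(Z_1) + (-2)²var(Z_2)
= (-1)²·32.5 + (-2)²·6.9 = 60.1

60.10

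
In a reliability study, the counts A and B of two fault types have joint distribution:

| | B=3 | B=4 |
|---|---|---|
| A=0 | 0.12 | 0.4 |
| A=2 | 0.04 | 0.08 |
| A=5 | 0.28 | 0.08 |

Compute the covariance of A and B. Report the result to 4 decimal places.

E[A] = 2.04,  E[B] = 3.56
E[AB] = 6.68
Cov(A,B) = E[AB] − E[A]E[B] = 6.68 − (2.04)(3.56) = -0.5824

-0.5824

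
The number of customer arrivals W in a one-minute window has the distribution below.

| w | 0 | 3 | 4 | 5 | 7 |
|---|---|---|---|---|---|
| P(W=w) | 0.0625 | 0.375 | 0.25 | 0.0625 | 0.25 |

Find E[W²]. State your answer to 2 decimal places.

21.19

E[W²] = (0)²(0.0625) + (3)²(0.375) + (4)²(0.25) + (5)²(0.0625) + (7)²(0.25) = 21.1875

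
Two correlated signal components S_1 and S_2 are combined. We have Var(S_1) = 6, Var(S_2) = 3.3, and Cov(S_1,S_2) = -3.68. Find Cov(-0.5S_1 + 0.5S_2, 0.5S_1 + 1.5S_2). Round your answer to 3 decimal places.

Cov(-0.5S_1 + 0.5S_2, 0.5S_1 + 1.5S_2) = (-0.5)(0.5)Var(S_1) + (0.5)(1.5)Var(S_2) + [(-0.5)(1.5) + (0.5)(0.5)]Cov(S_1,S_2)
= -0.25·6 + 0.75·3.3 + -0.5·-3.68 = 2.815

2.815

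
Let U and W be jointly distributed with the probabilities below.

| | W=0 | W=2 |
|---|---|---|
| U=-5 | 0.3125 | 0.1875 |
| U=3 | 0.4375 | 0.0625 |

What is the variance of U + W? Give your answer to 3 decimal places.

E[U] = -1,  E[W] = 0.5,  E[UW] = -1.5
var(U) = 17 − (-1)² = 16;  var(W) = 1 − (0.5)² = 0.75
cov(U,W) = -1.5 − (-1)(0.5) = -1
var(U + W) = (1)²·16 + (1)²·0.75 + 2·(1)·(1)·-1 = 14.75

14.750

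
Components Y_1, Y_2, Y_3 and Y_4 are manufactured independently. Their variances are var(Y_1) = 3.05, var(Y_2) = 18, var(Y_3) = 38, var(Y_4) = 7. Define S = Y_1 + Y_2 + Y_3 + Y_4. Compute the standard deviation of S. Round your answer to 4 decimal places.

8.1271

By independence, var(S) = (1)²var(Y_1) + (1)²var(Y_2) + (1)²var(Y_3) + (1)²var(Y_4)
= (1)²·3.05 + (1)²·18 + (1)²·38 + (1)²·7 = 66.05
sd(S) = √66.05 ≈ 8.1271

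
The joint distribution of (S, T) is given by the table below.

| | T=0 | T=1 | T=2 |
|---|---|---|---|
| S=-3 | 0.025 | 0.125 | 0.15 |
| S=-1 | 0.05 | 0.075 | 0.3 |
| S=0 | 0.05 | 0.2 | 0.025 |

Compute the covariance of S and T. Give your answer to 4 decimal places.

E[S] = -1.325,  E[T] = 1.35
E[ST] = -1.95
Cov(S,T) = E[ST] − E[S]E[T] = -1.95 − (-1.325)(1.35) = -0.16125

-0.1613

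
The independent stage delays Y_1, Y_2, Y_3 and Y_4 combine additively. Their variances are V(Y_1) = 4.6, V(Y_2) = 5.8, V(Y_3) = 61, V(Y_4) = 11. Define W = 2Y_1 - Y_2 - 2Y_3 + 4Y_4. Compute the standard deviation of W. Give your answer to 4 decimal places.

By independence, V(W) = (2)²V(Y_1) + (-1)²V(Y_2) + (-2)²V(Y_3) + (4)²V(Y_4)
= (2)²·4.6 + (-1)²·5.8 + (-2)²·61 + (4)²·11 = 444.2
SD(W) = √444.2 ≈ 21.0761

21.0761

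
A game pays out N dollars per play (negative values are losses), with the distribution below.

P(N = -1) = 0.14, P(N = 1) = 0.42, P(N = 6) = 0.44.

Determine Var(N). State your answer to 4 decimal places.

E[N] = (-1)(0.14) + (1)(0.42) + (6)(0.44) = 2.92
E[N²] = (-1)²(0.14) + (1)²(0.42) + (6)²(0.44) = 16.4
Var(N) = E[N²] − (E[N])² = 16.4 − (2.92)² = 7.8736

7.8736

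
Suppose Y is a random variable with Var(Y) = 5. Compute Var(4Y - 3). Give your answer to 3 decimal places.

Var(4Y - 3) = (4)²·Var(Y) = 16·5 = 80

80.000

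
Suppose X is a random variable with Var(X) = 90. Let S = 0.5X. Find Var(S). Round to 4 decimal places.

22.5000

Var(0.5X) = (0.5)²·Var(X) = 0.25·90 = 22.5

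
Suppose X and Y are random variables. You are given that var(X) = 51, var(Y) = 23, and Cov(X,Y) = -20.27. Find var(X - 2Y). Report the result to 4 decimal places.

224.0800

var(X - 2Y) = (1)²·var(X) + (-2)²·var(Y) + 2·(1)·(-2)·Cov(X,Y)
= 1·51 + 4·23 + -4·-20.27 = 224.08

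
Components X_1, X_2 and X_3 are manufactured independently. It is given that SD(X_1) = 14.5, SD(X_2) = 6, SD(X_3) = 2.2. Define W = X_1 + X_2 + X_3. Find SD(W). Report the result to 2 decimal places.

Var(X_1) = 210.25, Var(X_2) = 36, Var(X_3) = 4.84
By independence, Var(W) = (1)²Var(X_1) + (1)²Var(X_2) + (1)²Var(X_3)
= (1)²·210.25 + (1)²·36 + (1)²·4.84 = 251.09
SD(W) = √251.09 ≈ 15.85

15.85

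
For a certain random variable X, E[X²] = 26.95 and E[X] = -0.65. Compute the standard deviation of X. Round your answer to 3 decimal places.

5.150

var(X) = 26.95 − (-0.65)² = 26.5275
SD(X) = √26.5275 ≈ 5.150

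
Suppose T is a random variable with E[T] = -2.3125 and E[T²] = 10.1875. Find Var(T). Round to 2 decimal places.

4.84

Var(T) = 10.1875 − (-2.3125)² = 4.83984375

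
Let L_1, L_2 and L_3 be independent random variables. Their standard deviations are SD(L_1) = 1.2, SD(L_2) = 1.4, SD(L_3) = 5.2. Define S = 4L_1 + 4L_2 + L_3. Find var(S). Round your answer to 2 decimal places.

var(L_1) = 1.44, var(L_2) = 1.96, var(L_3) = 27.04
By independence, var(S) = (4)²var(L_1) + (4)²var(L_2) + (1)²var(L_3)
= (4)²·1.44 + (4)²·1.96 + (1)²·27.04 = 81.44

81.44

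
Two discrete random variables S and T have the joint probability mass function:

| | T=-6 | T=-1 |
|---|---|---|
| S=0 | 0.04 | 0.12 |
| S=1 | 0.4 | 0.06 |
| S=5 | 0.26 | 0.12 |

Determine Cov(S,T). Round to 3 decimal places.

E[S] = 2.36,  E[T] = -4.5
E[ST] = -10.86
Cov(S,T) = E[ST] − E[S]E[T] = -10.86 − (2.36)(-4.5) = -0.24

-0.240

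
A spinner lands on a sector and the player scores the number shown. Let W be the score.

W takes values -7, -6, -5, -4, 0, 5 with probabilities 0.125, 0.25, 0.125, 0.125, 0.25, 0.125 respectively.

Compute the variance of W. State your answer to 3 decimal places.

15.109

E[W] = (-7)(0.125) + (-6)(0.25) + (-5)(0.125) + (-4)(0.125) + (0)(0.25) + (5)(0.125) = -2.875
E[W²] = (-7)²(0.125) + (-6)²(0.25) + (-5)²(0.125) + (-4)²(0.125) + (0)²(0.25) + (5)²(0.125) = 23.375
var(W) = E[W²] − (E[W])² = 23.375 − (-2.875)² = 15.109375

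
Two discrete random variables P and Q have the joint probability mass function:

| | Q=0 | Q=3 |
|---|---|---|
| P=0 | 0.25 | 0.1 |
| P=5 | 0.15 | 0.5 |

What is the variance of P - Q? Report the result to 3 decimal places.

4.548

E[P] = 3.25,  E[Q] = 1.8,  E[PQ] = 7.5
V(P) = 16.25 − (3.25)² = 5.6875;  V(Q) = 5.4 − (1.8)² = 2.16
Cov(P,Q) = 7.5 − (3.25)(1.8) = 1.65
V(P - Q) = (1)²·5.6875 + (-1)²·2.16 + 2·(1)·(-1)·1.65 = 4.5475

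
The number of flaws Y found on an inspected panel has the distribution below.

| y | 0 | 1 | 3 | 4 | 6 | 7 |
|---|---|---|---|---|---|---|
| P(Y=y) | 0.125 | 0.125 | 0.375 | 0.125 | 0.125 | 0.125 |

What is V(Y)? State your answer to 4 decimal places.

4.7344

E[Y] = (0)(0.125) + (1)(0.125) + (3)(0.375) + (4)(0.125) + (6)(0.125) + (7)(0.125) = 3.375
E[Y²] = (0)²(0.125) + (1)²(0.125) + (3)²(0.375) + (4)²(0.125) + (6)²(0.125) + (7)²(0.125) = 16.125
V(Y) = E[Y²] − (E[Y])² = 16.125 − (3.375)² = 4.734375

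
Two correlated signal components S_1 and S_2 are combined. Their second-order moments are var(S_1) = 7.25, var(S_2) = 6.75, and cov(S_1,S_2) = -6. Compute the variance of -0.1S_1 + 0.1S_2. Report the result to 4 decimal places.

var(-0.1S_1 + 0.1S_2) = (-0.1)²·var(S_1) + (0.1)²·var(S_2) + 2·(-0.1)·(0.1)·cov(S_1,S_2)
= 0.01·7.25 + 0.01·6.75 + -0.02·-6 = 0.26

0.2600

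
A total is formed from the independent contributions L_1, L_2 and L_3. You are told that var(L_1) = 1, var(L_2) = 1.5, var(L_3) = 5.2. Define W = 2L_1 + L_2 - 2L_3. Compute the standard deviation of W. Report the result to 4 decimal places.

5.1284

By independence, var(W) = (2)²var(L_1) + (1)²var(L_2) + (-2)²var(L_3)
= (2)²·1 + (1)²·1.5 + (-2)²·5.2 = 26.3
SD(W) = √26.3 ≈ 5.1284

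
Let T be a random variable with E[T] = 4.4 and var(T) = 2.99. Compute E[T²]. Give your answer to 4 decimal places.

22.3500

E[T²] = var(T) + (E[T])² = 2.99 + (4.4)² = 22.35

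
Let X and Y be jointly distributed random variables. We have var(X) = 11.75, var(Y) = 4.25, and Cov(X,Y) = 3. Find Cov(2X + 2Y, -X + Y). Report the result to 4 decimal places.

-15.0000

Cov(2X + 2Y, -X + Y) = (2)(-1)var(X) + (2)(1)var(Y) + [(2)(1) + (2)(-1)]Cov(X,Y)
= -2·11.75 + 2·4.25 + 0·3 = -15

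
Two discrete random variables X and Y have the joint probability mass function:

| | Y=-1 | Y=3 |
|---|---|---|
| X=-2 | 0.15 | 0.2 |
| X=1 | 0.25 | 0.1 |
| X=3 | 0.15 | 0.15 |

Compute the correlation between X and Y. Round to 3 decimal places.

E[X] = 0.55,  E[Y] = 0.8
E[XY] = 0.05
Cov(X,Y) = E[XY] − E[X]E[Y] = 0.05 − (0.55)(0.8) = -0.39
Var(X) = 4.1475,  Var(Y) = 3.96
ρ = -0.39 / √(4.1475·3.96) ≈ -0.096

-0.096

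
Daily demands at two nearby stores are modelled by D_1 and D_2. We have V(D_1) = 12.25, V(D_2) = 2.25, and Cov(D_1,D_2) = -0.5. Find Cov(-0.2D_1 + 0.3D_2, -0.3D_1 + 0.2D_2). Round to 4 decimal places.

Cov(-0.2D_1 + 0.3D_2, -0.3D_1 + 0.2D_2) = (-0.2)(-0.3)V(D_1) + (0.3)(0.2)V(D_2) + [(-0.2)(0.2) + (0.3)(-0.3)]Cov(D_1,D_2)
= 0.06·12.25 + 0.06·2.25 + -0.13·-0.5 = 0.935

0.9350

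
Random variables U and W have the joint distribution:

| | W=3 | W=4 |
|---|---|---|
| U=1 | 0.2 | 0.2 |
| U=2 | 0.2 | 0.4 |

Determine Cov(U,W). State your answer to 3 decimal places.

0.040

E[U] = 1.6,  E[W] = 3.6
E[UW] = 5.8
Cov(U,W) = E[UW] − E[U]E[W] = 5.8 − (1.6)(3.6) = 0.04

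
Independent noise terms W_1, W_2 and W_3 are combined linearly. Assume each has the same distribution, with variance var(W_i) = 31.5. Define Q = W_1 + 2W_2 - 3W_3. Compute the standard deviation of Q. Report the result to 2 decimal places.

By independence, var(Q) = (1)²var(W_1) + (2)²var(W_2) + (-3)²var(W_3)
= (1)²·31.5 + (2)²·31.5 + (-3)²·31.5 = 441
SD(Q) = √441 ≈ 21.00

21.00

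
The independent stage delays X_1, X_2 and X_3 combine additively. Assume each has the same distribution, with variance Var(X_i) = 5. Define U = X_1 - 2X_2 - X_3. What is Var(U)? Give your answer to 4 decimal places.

30.0000

By independence, Var(U) = (1)²Var(X_1) + (-2)²Var(X_2) + (-1)²Var(X_3)
= (1)²·5 + (-2)²·5 + (-1)²·5 = 30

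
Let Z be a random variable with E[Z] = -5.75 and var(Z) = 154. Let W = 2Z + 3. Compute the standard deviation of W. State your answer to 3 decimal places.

var(2Z + 3) = (2)²·154 = 616
SD(W) = √616 ≈ 24.819

24.819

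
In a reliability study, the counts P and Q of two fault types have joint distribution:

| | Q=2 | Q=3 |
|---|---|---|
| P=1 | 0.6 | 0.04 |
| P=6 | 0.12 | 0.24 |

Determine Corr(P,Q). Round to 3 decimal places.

0.646

E[P] = 2.8,  E[Q] = 2.28
E[PQ] = 7.08
Cov(P,Q) = E[PQ] − E[P]E[Q] = 7.08 − (2.8)(2.28) = 0.696
Var(P) = 5.76,  Var(Q) = 0.2016
ρ = 0.696 / √(5.76·0.2016) ≈ 0.646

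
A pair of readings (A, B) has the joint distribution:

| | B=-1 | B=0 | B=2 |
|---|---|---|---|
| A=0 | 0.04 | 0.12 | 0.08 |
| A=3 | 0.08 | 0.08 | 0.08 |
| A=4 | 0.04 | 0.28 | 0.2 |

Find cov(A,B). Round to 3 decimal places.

0.112

E[A] = 2.8,  E[B] = 0.56
E[AB] = 1.68
cov(A,B) = E[AB] − E[A]E[B] = 1.68 − (2.8)(0.56) = 0.112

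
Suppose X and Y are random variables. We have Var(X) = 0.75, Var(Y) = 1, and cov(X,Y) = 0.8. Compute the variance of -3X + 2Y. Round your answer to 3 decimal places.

1.150

Var(-3X + 2Y) = (-3)²·Var(X) + (2)²·Var(Y) + 2·(-3)·(2)·cov(X,Y)
= 9·0.75 + 4·1 + -12·0.8 = 1.15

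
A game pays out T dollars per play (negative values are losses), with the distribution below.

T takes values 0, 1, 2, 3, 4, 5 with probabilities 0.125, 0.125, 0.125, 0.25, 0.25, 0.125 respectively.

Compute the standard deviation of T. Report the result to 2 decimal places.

1.56

E[T] = (0)(0.125) + (1)(0.125) + (2)(0.125) + (3)(0.25) + (4)(0.25) + (5)(0.125) = 2.75
E[T²] = (0)²(0.125) + (1)²(0.125) + (2)²(0.125) + (3)²(0.25) + (4)²(0.25) + (5)²(0.125) = 10
V(T) = E[T²] − (E[T])² = 10 − (2.75)² = 2.4375
σ(T) = √2.4375 ≈ 1.56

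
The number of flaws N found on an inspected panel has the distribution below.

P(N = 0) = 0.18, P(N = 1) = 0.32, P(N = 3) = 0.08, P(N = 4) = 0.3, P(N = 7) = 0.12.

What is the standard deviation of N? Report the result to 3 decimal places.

E[N] = (0)(0.18) + (1)(0.32) + (3)(0.08) + (4)(0.3) + (7)(0.12) = 2.6
E[N²] = (0)²(0.18) + (1)²(0.32) + (3)²(0.08) + (4)²(0.3) + (7)²(0.12) = 11.72
var(N) = E[N²] − (E[N])² = 11.72 − (2.6)² = 4.96
sd(N) = √4.96 ≈ 2.227

2.227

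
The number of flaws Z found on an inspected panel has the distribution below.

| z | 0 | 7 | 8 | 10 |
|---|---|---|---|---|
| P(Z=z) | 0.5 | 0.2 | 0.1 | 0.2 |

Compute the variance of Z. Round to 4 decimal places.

18.5600

E[Z] = (0)(0.5) + (7)(0.2) + (8)(0.1) + (10)(0.2) = 4.2
E[Z²] = (0)²(0.5) + (7)²(0.2) + (8)²(0.1) + (10)²(0.2) = 36.2
V(Z) = E[Z²] − (E[Z])² = 36.2 − (4.2)² = 18.56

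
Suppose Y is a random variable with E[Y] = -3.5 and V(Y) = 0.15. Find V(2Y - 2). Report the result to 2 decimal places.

V(2Y - 2) = (2)²·V(Y) = 4·0.15 = 0.6

0.60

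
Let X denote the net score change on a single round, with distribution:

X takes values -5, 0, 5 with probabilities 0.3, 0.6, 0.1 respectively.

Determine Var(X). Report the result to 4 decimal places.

9.0000

E[X] = (-5)(0.3) + (0)(0.6) + (5)(0.1) = -1
E[X²] = (-5)²(0.3) + (0)²(0.6) + (5)²(0.1) = 10
Var(X) = E[X²] − (E[X])² = 10 − (-1)² = 9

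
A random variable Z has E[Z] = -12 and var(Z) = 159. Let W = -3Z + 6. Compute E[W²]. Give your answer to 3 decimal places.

3195.000

E[-3Z + 6] = -3·-12 + 6 = 42
var(-3Z + 6) = (-3)²·159 = 1431
E[W²] = var(W) + (E[W])² = 1431 + (42)² = 3195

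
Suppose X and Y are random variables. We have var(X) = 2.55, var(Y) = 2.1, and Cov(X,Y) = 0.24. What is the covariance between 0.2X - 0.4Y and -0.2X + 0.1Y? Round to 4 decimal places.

Cov(0.2X - 0.4Y, -0.2X + 0.1Y) = (0.2)(-0.2)var(X) + (-0.4)(0.1)var(Y) + [(0.2)(0.1) + (-0.4)(-0.2)]Cov(X,Y)
= -0.04·2.55 + -0.04·2.1 + 0.1·0.24 = -0.162

-0.1620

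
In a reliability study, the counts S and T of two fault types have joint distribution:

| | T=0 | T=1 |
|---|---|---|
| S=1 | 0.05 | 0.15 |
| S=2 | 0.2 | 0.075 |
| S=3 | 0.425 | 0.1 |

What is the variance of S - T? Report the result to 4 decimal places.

E[S] = 2.325,  E[T] = 0.325,  E[ST] = 0.6
Var(S) = 6.025 − (2.325)² = 0.619375;  Var(T) = 0.325 − (0.325)² = 0.219375
Cov(S,T) = 0.6 − (2.325)(0.325) = -0.155625
Var(S - T) = (1)²·0.619375 + (-1)²·0.219375 + 2·(1)·(-1)·-0.155625 = 1.15

1.1500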